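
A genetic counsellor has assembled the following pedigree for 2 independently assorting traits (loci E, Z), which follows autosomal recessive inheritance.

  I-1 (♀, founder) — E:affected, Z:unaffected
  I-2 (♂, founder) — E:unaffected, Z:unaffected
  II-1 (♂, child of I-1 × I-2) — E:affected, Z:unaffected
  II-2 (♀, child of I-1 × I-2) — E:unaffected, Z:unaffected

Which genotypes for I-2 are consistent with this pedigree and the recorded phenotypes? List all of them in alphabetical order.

E/I-1 aff ·: ee
E/I-2 un ·: Ee
E/II-1 aff I-1×I-2: ee
E/II-2 un I-1×I-2: Ee
⇒ E over [I-1,I-2,II-1,II-2]: 1 consistent
Z/I-1 un ·: ZZ|Zz
Z/I-2 un ·: ZZ|Zz
Z/II-1 un I-1×I-2: ZZ|Zz
Z/II-2 un I-1×I-2: ZZ|Zz
⇒ Z over [I-1,I-2,II-1,II-2]: 13 consistent

I-2 ∈ {Ee ZZ, Ee Zz}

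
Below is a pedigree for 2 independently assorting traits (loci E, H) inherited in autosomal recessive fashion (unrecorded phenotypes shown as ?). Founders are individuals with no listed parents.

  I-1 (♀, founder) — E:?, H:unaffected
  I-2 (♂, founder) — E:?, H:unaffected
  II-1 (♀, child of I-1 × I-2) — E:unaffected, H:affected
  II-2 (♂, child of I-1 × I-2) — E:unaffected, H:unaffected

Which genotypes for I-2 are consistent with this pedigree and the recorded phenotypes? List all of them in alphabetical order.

I-2 ∈ {EE Hh, Ee Hh, ee Hh}

E/I-1 ? ·: EE|Ee|ee
E/I-2 ? ·: EE|Ee|ee
E/II-1 un I-1×I-2: EE|Ee
E/II-2 un I-1×I-2: EE|Ee
⇒ E over [I-1,I-2,II-1,II-2]: 17 consistent
H/I-1 un ·: Hh
H/I-2 un ·: Hh
H/II-1 aff I-1×I-2: hh
H/II-2 un I-1×I-2: HH|Hh
⇒ H over [I-1,I-2,II-1,II-2]: 2 consistent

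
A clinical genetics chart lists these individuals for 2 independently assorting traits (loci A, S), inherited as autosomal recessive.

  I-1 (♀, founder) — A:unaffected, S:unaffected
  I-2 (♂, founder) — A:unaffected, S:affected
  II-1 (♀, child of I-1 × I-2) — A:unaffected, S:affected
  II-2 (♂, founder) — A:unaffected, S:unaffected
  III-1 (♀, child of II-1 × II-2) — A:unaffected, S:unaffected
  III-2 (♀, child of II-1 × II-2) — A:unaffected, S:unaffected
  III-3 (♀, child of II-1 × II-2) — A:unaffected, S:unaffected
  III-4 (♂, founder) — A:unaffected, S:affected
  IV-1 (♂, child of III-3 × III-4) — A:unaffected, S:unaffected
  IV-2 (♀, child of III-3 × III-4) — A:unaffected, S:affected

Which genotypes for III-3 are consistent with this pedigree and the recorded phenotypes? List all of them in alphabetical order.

A/I-1 un ·: AA|Aa
A/I-2 un ·: AA|Aa
A/II-1 un I-1×I-2: AA|Aa
A/II-2 un ·: AA|Aa
A/III-1 un II-1×II-2: AA|Aa
A/III-2 un II-1×II-2: AA|Aa
A/III-3 un II-1×II-2: AA|Aa
A/III-4 un ·: AA|Aa
A/IV-1 un III-3×III-4: AA|Aa
A/IV-2 un III-3×III-4: AA|Aa
⇒ A over [I-1,I-2,II-1,II-2,III-1,III-2,III-3,III-4,IV-1,IV-2]: 540 consistent
S/I-1 un ·: Ss
S/I-2 aff ·: ss
S/II-1 aff I-1×I-2: ss
S/II-2 un ·: SS|Ss
S/III-1 un II-1×II-2: Ss
S/III-2 un II-1×II-2: Ss
S/III-3 un II-1×II-2: Ss
S/III-4 aff ·: ss
S/IV-1 un III-3×III-4: Ss
S/IV-2 aff III-3×III-4: ss
⇒ S over [I-1,I-2,II-1,II-2,III-1,III-2,III-3,III-4,IV-1,IV-2]: 2 consistent

III-3 ∈ {AA Ss, Aa Ss}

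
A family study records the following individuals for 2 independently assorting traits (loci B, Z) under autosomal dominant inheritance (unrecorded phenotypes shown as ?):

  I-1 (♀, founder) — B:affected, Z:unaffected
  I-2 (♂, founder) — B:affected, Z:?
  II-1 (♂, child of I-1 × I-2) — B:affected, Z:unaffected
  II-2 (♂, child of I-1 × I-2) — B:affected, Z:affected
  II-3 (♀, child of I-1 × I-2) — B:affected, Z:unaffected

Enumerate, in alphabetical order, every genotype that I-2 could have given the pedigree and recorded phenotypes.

B/I-1 aff ·: Bb|BB
B/I-2 aff ·: Bb|BB
B/II-1 aff I-1×I-2: Bb|BB
B/II-2 aff I-1×I-2: Bb|BB
B/II-3 aff I-1×I-2: Bb|BB
⇒ B over [I-1,I-2,II-1,II-2,II-3]: 25 consistent
Z/I-1 un ·: zz
Z/I-2 ? ·: Zz
Z/II-1 un I-1×I-2: zz
Z/II-2 aff I-1×I-2: Zz
Z/II-3 un I-1×I-2: zz
⇒ Z over [I-1,I-2,II-1,II-2,II-3]: 1 consistent

I-2 ∈ {BB Zz, Bb Zz}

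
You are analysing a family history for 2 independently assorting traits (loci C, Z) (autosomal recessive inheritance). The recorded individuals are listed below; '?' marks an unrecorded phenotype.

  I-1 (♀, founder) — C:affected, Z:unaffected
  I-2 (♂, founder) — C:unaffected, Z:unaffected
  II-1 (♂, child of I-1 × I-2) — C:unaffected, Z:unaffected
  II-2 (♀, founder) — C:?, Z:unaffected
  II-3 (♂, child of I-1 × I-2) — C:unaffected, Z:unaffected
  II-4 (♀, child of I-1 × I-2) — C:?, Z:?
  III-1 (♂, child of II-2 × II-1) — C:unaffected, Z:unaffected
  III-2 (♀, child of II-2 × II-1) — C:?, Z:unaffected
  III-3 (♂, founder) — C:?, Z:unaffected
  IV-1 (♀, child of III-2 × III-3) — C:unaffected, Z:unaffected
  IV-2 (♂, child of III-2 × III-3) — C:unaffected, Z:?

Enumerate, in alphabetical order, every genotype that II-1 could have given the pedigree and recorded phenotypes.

II-1 ∈ {Cc ZZ, Cc Zz}

C/I-1 aff ·: cc
C/I-2 un ·: CC|Cc
C/II-1 un I-1×I-2: Cc
C/II-2 ? ·: CC|Cc|cc
C/II-3 un I-1×I-2: Cc
C/II-4 ? I-1×I-2: Cc|cc
C/III-1 un II-2×II-1: CC|Cc
C/III-2 ? II-2×II-1: CC|Cc|cc
C/III-3 ? ·: CC|Cc|cc
C/IV-1 un III-2×III-3: CC|Cc
C/IV-2 un III-2×III-3: CC|Cc
⇒ C over [I-1,I-2,II-1,II-2,II-3,II-4,III-1,III-2,III-3,IV-1,IV-2]: 225 consistent
Z/I-1 un ·: ZZ|Zz
Z/I-2 un ·: ZZ|Zz
Z/II-1 un I-1×I-2: ZZ|Zz
Z/II-2 un ·: ZZ|Zz
Z/II-3 un I-1×I-2: ZZ|Zz
Z/II-4 ? I-1×I-2: ZZ|Zz|zz
Z/III-1 un II-2×II-1: ZZ|Zz
Z/III-2 un II-2×II-1: ZZ|Zz
Z/III-3 un ·: ZZ|Zz
Z/IV-1 un III-2×III-3: ZZ|Zz
Z/IV-2 ? III-2×III-3: ZZ|Zz|zz
⇒ Z over [I-1,I-2,II-1,II-2,II-3,II-4,III-1,III-2,III-3,IV-1,IV-2]: 1365 consistent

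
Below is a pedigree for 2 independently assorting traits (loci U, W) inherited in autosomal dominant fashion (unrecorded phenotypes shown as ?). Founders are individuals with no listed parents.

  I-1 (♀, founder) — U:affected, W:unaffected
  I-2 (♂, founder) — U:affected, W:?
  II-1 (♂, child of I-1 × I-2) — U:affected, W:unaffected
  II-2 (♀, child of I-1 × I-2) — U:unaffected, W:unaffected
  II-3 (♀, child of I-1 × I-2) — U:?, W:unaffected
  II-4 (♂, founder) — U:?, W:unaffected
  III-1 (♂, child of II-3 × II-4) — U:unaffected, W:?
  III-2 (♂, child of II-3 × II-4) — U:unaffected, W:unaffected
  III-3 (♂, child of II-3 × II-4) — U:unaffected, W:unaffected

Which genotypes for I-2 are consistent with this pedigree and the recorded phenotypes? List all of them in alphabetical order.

I-2 ∈ {Uu Ww, Uu ww}

U/I-1 aff ·: Uu
U/I-2 aff ·: Uu
U/II-1 aff I-1×I-2: Uu|UU
U/II-2 un I-1×I-2: uu
U/II-3 ? I-1×I-2: uu|Uu
U/II-4 ? ·: uu|Uu
U/III-1 un II-3×II-4: uu
U/III-2 un II-3×II-4: uu
U/III-3 un II-3×II-4: uu
⇒ U over [I-1,I-2,II-1,II-2,II-3,II-4,III-1,III-2,III-3]: 8 consistent
W/I-1 un ·: ww
W/I-2 ? ·: ww|Ww
W/II-1 un I-1×I-2: ww
W/II-2 un I-1×I-2: ww
W/II-3 un I-1×I-2: ww
W/II-4 un ·: ww
W/III-1 ? II-3×II-4: ww
W/III-2 un II-3×II-4: ww
W/III-3 un II-3×II-4: ww
⇒ W over [I-1,I-2,II-1,II-2,II-3,II-4,III-1,III-2,III-3]: 2 consistent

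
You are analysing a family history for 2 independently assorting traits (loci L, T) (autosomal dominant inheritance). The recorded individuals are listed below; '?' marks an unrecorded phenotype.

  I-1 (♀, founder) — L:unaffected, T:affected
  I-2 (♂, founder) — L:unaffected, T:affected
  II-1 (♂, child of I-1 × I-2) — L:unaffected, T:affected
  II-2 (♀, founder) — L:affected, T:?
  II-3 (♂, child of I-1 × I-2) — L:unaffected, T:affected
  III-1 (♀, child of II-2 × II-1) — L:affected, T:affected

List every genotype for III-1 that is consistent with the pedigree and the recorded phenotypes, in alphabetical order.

III-1 ∈ {Ll TT, Ll Tt}

L/I-1 un ·: ll
L/I-2 un ·: ll
L/II-1 un I-1×I-2: ll
L/II-2 aff ·: Ll|LL
L/II-3 un I-1×I-2: ll
L/III-1 aff II-2×II-1: Ll
⇒ L over [I-1,I-2,II-1,II-2,II-3,III-1]: 2 consistent
T/I-1 aff ·: Tt|TT
T/I-2 aff ·: Tt|TT
T/II-1 aff I-1×I-2: Tt|TT
T/II-2 ? ·: tt|Tt|TT
T/II-3 aff I-1×I-2: Tt|TT
T/III-1 aff II-2×II-1: Tt|TT
⇒ T over [I-1,I-2,II-1,II-2,II-3,III-1]: 58 consistent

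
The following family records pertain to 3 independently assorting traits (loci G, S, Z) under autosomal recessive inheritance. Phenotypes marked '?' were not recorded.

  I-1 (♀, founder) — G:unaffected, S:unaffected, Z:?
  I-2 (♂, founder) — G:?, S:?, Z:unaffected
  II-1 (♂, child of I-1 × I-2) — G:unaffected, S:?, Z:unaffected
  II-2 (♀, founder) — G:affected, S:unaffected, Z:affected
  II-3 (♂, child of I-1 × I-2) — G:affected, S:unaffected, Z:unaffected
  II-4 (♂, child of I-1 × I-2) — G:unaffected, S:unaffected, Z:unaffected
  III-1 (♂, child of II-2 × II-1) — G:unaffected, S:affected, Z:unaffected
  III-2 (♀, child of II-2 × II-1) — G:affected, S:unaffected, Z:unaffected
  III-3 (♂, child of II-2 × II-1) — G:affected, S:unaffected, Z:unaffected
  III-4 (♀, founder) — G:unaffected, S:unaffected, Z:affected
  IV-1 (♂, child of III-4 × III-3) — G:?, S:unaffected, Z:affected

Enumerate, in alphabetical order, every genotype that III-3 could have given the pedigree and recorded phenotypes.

G/I-1 un ·: Gg
G/I-2 ? ·: Gg|gg
G/II-1 un I-1×I-2: Gg
G/II-2 aff ·: gg
G/II-3 aff I-1×I-2: gg
G/II-4 un I-1×I-2: GG|Gg
G/III-1 un II-2×II-1: Gg
G/III-2 aff II-2×II-1: gg
G/III-3 aff II-2×II-1: gg
G/III-4 un ·: GG|Gg
G/IV-1 ? III-4×III-3: Gg|gg
⇒ G over [I-1,I-2,II-1,II-2,II-3,II-4,III-1,III-2,III-3,III-4,IV-1]: 9 consistent
S/I-1 un ·: SS|Ss
S/I-2 ? ·: SS|Ss|ss
S/II-1 ? I-1×I-2: Ss|ss
S/II-2 un ·: Ss
S/II-3 un I-1×I-2: SS|Ss
S/II-4 un I-1×I-2: SS|Ss
S/III-1 aff II-2×II-1: ss
S/III-2 un II-2×II-1: SS|Ss
S/III-3 un II-2×II-1: SS|Ss
S/III-4 un ·: SS|Ss
S/IV-1 un III-4×III-3: SS|Ss
⇒ S over [I-1,I-2,II-1,II-2,II-3,II-4,III-1,III-2,III-3,III-4,IV-1]: 216 consistent
Z/I-1 ? ·: ZZ|Zz|zz
Z/I-2 un ·: ZZ|Zz
Z/II-1 un I-1×I-2: ZZ|Zz
Z/II-2 aff ·: zz
Z/II-3 un I-1×I-2: ZZ|Zz
Z/II-4 un I-1×I-2: ZZ|Zz
Z/III-1 un II-2×II-1: Zz
Z/III-2 un II-2×II-1: Zz
Z/III-3 un II-2×II-1: Zz
Z/III-4 aff ·: zz
Z/IV-1 aff III-4×III-3: zz
⇒ Z over [I-1,I-2,II-1,II-2,II-3,II-4,III-1,III-2,III-3,III-4,IV-1]: 27 consistent

III-3 ∈ {gg SS Zz, gg Ss Zz}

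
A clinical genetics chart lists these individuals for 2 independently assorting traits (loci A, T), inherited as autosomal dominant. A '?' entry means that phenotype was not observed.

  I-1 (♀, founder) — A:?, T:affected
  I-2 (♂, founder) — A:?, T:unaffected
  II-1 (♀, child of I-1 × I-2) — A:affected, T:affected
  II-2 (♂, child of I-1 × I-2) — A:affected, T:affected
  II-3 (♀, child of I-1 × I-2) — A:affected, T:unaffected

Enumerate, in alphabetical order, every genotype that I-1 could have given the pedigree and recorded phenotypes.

A/I-1 ? ·: aa|Aa|AA
A/I-2 ? ·: aa|Aa|AA
A/II-1 aff I-1×I-2: Aa|AA
A/II-2 aff I-1×I-2: Aa|AA
A/II-3 aff I-1×I-2: Aa|AA
⇒ A over [I-1,I-2,II-1,II-2,II-3]: 29 consistent
T/I-1 aff ·: Tt
T/I-2 un ·: tt
T/II-1 aff I-1×I-2: Tt
T/II-2 aff I-1×I-2: Tt
T/II-3 un I-1×I-2: tt
⇒ T over [I-1,I-2,II-1,II-2,II-3]: 1 consistent

I-1 ∈ {AA Tt, Aa Tt, aa Tt}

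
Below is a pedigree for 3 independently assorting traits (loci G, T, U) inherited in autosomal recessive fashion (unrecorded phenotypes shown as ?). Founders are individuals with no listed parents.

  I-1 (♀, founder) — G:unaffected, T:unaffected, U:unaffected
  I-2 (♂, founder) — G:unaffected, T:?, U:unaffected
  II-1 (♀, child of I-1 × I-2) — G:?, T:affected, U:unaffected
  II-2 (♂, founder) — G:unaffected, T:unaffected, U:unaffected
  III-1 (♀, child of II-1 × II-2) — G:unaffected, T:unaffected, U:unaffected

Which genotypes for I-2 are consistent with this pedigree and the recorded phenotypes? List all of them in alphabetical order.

I-2 ∈ {GG Tt UU, GG Tt Uu, GG tt UU, GG tt Uu, Gg Tt UU, Gg Tt Uu, Gg tt UU, Gg tt Uu}

G/I-1 un ·: GG|Gg
G/I-2 un ·: GG|Gg
G/II-1 ? I-1×I-2: GG|Gg|gg
G/II-2 un ·: GG|Gg
G/III-1 un II-1×II-2: GG|Gg
⇒ G over [I-1,I-2,II-1,II-2,III-1]: 26 consistent
T/I-1 un ·: Tt
T/I-2 ? ·: Tt|tt
T/II-1 aff I-1×I-2: tt
T/II-2 un ·: TT|Tt
T/III-1 un II-1×II-2: Tt
⇒ T over [I-1,I-2,II-1,II-2,III-1]: 4 consistent
U/I-1 un ·: UU|Uu
U/I-2 un ·: UU|Uu
U/II-1 un I-1×I-2: UU|Uu
U/II-2 un ·: UU|Uu
U/III-1 un II-1×II-2: UU|Uu
⇒ U over [I-1,I-2,II-1,II-2,III-1]: 24 consistent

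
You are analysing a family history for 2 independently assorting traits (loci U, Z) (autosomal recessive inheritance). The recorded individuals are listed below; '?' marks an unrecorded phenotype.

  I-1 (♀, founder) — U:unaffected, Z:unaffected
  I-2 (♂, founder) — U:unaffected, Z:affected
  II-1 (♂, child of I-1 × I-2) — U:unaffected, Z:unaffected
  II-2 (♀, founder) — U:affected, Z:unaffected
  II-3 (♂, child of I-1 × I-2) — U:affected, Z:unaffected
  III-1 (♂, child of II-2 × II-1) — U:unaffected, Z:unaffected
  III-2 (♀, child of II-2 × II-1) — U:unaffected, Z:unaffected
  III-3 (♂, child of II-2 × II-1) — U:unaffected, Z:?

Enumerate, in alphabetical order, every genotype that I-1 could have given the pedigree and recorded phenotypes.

U/I-1 un ·: Uu
U/I-2 un ·: Uu
U/II-1 un I-1×I-2: UU|Uu
U/II-2 aff ·: uu
U/II-3 aff I-1×I-2: uu
U/III-1 un II-2×II-1: Uu
U/III-2 un II-2×II-1: Uu
U/III-3 un II-2×II-1: Uu
⇒ U over [I-1,I-2,II-1,II-2,II-3,III-1,III-2,III-3]: 2 consistent
Z/I-1 un ·: ZZ|Zz
Z/I-2 aff ·: zz
Z/II-1 un I-1×I-2: Zz
Z/II-2 un ·: ZZ|Zz
Z/II-3 un I-1×I-2: Zz
Z/III-1 un II-2×II-1: ZZ|Zz
Z/III-2 un II-2×II-1: ZZ|Zz
Z/III-3 ? II-2×II-1: ZZ|Zz|zz
⇒ Z over [I-1,I-2,II-1,II-2,II-3,III-1,III-2,III-3]: 40 consistent

I-1 ∈ {Uu ZZ, Uu Zz}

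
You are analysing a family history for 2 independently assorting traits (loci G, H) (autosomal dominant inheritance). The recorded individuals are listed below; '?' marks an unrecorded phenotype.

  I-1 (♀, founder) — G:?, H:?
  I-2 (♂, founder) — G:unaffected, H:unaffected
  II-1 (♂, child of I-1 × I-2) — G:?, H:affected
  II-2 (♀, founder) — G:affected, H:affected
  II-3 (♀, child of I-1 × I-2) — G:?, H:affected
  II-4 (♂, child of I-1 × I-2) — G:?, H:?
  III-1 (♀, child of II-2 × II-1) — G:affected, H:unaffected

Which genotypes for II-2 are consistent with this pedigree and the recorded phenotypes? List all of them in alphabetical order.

II-2 ∈ {GG Hh, Gg Hh}

G/I-1 ? ·: gg|Gg|GG
G/I-2 un ·: gg
G/II-1 ? I-1×I-2: gg|Gg
G/II-2 aff ·: Gg|GG
G/II-3 ? I-1×I-2: gg|Gg
G/II-4 ? I-1×I-2: gg|Gg
G/III-1 aff II-2×II-1: Gg|GG
⇒ G over [I-1,I-2,II-1,II-2,II-3,II-4,III-1]: 30 consistent
H/I-1 ? ·: Hh|HH
H/I-2 un ·: hh
H/II-1 aff I-1×I-2: Hh
H/II-2 aff ·: Hh
H/II-3 aff I-1×I-2: Hh
H/II-4 ? I-1×I-2: hh|Hh
H/III-1 un II-2×II-1: hh
⇒ H over [I-1,I-2,II-1,II-2,II-3,II-4,III-1]: 3 consistent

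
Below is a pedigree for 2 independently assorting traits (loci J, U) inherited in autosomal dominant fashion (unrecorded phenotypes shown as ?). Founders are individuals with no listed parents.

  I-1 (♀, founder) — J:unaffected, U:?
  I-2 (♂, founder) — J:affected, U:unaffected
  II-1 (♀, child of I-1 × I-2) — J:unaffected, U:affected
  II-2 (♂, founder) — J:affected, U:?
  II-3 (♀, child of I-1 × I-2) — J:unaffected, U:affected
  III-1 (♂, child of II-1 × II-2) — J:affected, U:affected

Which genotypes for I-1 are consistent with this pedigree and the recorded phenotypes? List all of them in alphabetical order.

I-1 ∈ {jj UU, jj Uu}

J/I-1 un ·: jj
J/I-2 aff ·: Jj
J/II-1 un I-1×I-2: jj
J/II-2 aff ·: Jj|JJ
J/II-3 un I-1×I-2: jj
J/III-1 aff II-1×II-2: Jj
⇒ J over [I-1,I-2,II-1,II-2,II-3,III-1]: 2 consistent
U/I-1 ? ·: Uu|UU
U/I-2 un ·: uu
U/II-1 aff I-1×I-2: Uu
U/II-2 ? ·: uu|Uu|UU
U/II-3 aff I-1×I-2: Uu
U/III-1 aff II-1×II-2: Uu|UU
⇒ U over [I-1,I-2,II-1,II-2,II-3,III-1]: 10 consistent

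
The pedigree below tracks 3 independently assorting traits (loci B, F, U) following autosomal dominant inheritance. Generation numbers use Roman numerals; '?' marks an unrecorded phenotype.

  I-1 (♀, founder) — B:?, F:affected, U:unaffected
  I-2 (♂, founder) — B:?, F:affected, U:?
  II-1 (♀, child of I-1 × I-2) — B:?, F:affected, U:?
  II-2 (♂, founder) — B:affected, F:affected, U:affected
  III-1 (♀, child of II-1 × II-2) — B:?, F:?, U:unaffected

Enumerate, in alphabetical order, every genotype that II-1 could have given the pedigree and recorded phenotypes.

B/I-1 ? ·: bb|Bb|BB
B/I-2 ? ·: bb|Bb|BB
B/II-1 ? I-1×I-2: bb|Bb|BB
B/II-2 aff ·: Bb|BB
B/III-1 ? II-1×II-2: bb|Bb|BB
⇒ B over [I-1,I-2,II-1,II-2,III-1]: 59 consistent
F/I-1 aff ·: Ff|FF
F/I-2 aff ·: Ff|FF
F/II-1 aff I-1×I-2: Ff|FF
F/II-2 aff ·: Ff|FF
F/III-1 ? II-1×II-2: ff|Ff|FF
⇒ F over [I-1,I-2,II-1,II-2,III-1]: 27 consistent
U/I-1 un ·: uu
U/I-2 ? ·: uu|Uu|UU
U/II-1 ? I-1×I-2: uu|Uu
U/II-2 aff ·: Uu
U/III-1 un II-1×II-2: uu
⇒ U over [I-1,I-2,II-1,II-2,III-1]: 4 consistent

II-1 ∈ {BB FF Uu, BB FF uu, BB Ff Uu, BB Ff uu, Bb FF Uu, Bb FF uu, Bb Ff Uu, Bb Ff uu, bb FF Uu, bb FF uu, bb Ff Uu, bb Ff uu}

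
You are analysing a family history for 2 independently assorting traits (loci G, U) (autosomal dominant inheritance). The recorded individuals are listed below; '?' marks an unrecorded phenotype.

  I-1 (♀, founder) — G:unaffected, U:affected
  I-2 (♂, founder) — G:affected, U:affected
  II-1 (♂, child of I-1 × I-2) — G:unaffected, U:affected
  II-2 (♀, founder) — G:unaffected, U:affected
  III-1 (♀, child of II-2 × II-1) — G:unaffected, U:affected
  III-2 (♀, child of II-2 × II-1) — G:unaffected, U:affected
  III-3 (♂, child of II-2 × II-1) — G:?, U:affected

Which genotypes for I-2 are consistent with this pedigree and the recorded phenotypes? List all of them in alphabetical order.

I-2 ∈ {Gg UU, Gg Uu}

G/I-1 un ·: gg
G/I-2 aff ·: Gg
G/II-1 un I-1×I-2: gg
G/II-2 un ·: gg
G/III-1 un II-2×II-1: gg
G/III-2 un II-2×II-1: gg
G/III-3 ? II-2×II-1: gg
⇒ G over [I-1,I-2,II-1,II-2,III-1,III-2,III-3]: 1 consistent
U/I-1 aff ·: Uu|UU
U/I-2 aff ·: Uu|UU
U/II-1 aff I-1×I-2: Uu|UU
U/II-2 aff ·: Uu|UU
U/III-1 aff II-2×II-1: Uu|UU
U/III-2 aff II-2×II-1: Uu|UU
U/III-3 aff II-2×II-1: Uu|UU
⇒ U over [I-1,I-2,II-1,II-2,III-1,III-2,III-3]: 84 consistent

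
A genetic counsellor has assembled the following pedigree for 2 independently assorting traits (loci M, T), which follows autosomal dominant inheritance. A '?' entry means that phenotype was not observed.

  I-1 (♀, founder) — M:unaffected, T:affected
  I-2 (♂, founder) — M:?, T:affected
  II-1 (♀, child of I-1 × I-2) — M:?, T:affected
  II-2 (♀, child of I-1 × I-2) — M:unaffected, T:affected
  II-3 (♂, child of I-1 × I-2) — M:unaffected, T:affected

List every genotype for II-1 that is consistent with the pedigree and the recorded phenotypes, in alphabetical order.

M/I-1 un ·: mm
M/I-2 ? ·: mm|Mm
M/II-1 ? I-1×I-2: mm|Mm
M/II-2 un I-1×I-2: mm
M/II-3 un I-1×I-2: mm
⇒ M over [I-1,I-2,II-1,II-2,II-3]: 3 consistent
T/I-1 aff ·: Tt|TT
T/I-2 aff ·: Tt|TT
T/II-1 aff I-1×I-2: Tt|TT
T/II-2 aff I-1×I-2: Tt|TT
T/II-3 aff I-1×I-2: Tt|TT
⇒ T over [I-1,I-2,II-1,II-2,II-3]: 25 consistent

II-1 ∈ {Mm TT, Mm Tt, mm TT, mm Tt}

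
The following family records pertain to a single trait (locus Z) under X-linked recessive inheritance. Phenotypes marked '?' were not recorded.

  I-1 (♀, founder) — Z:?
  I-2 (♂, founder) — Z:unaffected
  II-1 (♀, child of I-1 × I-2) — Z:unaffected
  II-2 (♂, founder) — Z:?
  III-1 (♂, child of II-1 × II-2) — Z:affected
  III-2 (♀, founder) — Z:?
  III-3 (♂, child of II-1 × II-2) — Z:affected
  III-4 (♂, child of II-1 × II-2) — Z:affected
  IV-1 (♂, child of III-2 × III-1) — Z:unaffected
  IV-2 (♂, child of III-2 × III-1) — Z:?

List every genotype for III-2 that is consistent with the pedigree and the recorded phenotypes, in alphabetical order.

III-2 ∈ {X^ZX^Z, X^ZX^z}

Z/I-1 ? ·: X^ZX^z|X^zX^z
Z/I-2 un ·: X^ZY
Z/II-1 un I-1×I-2: X^ZX^z
Z/II-2 ? ·: X^ZY|X^zY
Z/III-1 aff II-1×II-2: X^zY
Z/III-2 ? ·: X^ZX^Z|X^ZX^z
Z/III-3 aff II-1×II-2: X^zY
Z/III-4 aff II-1×II-2: X^zY
Z/IV-1 un III-2×III-1: X^ZY
Z/IV-2 ? III-2×III-1: X^ZY|X^zY
⇒ Z over [I-1,I-2,II-1,II-2,III-1,III-2,III-3,III-4,IV-1,IV-2]: 12 consistent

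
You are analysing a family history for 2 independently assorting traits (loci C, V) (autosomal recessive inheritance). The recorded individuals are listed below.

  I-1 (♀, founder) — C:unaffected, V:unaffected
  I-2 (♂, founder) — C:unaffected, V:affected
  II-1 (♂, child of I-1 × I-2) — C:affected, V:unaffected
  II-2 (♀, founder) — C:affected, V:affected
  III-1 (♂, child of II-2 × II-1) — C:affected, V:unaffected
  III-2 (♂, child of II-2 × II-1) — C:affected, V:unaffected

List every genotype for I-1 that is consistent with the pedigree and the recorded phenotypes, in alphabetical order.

I-1 ∈ {Cc VV, Cc Vv}

C/I-1 un ·: Cc
C/I-2 un ·: Cc
C/II-1 aff I-1×I-2: cc
C/II-2 aff ·: cc
C/III-1 aff II-2×II-1: cc
C/III-2 aff II-2×II-1: cc
⇒ C over [I-1,I-2,II-1,II-2,III-1,III-2]: 1 consistent
V/I-1 un ·: VV|Vv
V/I-2 aff ·: vv
V/II-1 un I-1×I-2: Vv
V/II-2 aff ·: vv
V/III-1 un II-2×II-1: Vv
V/III-2 un II-2×II-1: Vv
⇒ V over [I-1,I-2,II-1,II-2,III-1,III-2]: 2 consistent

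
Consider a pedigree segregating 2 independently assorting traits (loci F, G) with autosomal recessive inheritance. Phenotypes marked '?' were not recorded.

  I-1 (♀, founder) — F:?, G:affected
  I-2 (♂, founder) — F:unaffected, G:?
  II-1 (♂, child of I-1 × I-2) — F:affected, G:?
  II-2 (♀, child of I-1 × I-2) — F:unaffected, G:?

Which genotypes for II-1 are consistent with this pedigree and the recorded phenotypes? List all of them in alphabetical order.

F/I-1 ? ·: Ff|ff
F/I-2 un ·: Ff
F/II-1 aff I-1×I-2: ff
F/II-2 un I-1×I-2: FF|Ff
⇒ F over [I-1,I-2,II-1,II-2]: 3 consistent
G/I-1 aff ·: gg
G/I-2 ? ·: GG|Gg|gg
G/II-1 ? I-1×I-2: Gg|gg
G/II-2 ? I-1×I-2: Gg|gg
⇒ G over [I-1,I-2,II-1,II-2]: 6 consistent

II-1 ∈ {ff Gg, ff gg}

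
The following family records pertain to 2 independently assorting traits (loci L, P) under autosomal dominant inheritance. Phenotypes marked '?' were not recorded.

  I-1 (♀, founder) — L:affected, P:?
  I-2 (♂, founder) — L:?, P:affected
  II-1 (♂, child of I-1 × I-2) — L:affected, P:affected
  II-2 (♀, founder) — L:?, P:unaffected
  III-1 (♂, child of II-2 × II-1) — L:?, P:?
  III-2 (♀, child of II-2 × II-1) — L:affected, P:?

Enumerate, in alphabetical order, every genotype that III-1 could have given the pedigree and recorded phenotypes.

III-1 ∈ {LL Pp, LL pp, Ll Pp, Ll pp, ll Pp, ll pp}

L/I-1 aff ·: Ll|LL
L/I-2 ? ·: ll|Ll|LL
L/II-1 aff I-1×I-2: Ll|LL
L/II-2 ? ·: ll|Ll|LL
L/III-1 ? II-2×II-1: ll|Ll|LL
L/III-2 aff II-2×II-1: Ll|LL
⇒ L over [I-1,I-2,II-1,II-2,III-1,III-2]: 84 consistent
P/I-1 ? ·: pp|Pp|PP
P/I-2 aff ·: Pp|PP
P/II-1 aff I-1×I-2: Pp|PP
P/II-2 un ·: pp
P/III-1 ? II-2×II-1: pp|Pp
P/III-2 ? II-2×II-1: pp|Pp
⇒ P over [I-1,I-2,II-1,II-2,III-1,III-2]: 24 consistent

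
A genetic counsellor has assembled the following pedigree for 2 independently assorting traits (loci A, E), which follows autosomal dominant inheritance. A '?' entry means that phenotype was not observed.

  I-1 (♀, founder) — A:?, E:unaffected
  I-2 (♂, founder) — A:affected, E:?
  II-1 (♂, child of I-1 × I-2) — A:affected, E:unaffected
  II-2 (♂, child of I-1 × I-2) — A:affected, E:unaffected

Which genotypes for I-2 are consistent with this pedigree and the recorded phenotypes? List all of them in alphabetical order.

A/I-1 ? ·: aa|Aa|AA
A/I-2 aff ·: Aa|AA
A/II-1 aff I-1×I-2: Aa|AA
A/II-2 aff I-1×I-2: Aa|AA
⇒ A over [I-1,I-2,II-1,II-2]: 15 consistent
E/I-1 un ·: ee
E/I-2 ? ·: ee|Ee
E/II-1 un I-1×I-2: ee
E/II-2 un I-1×I-2: ee
⇒ E over [I-1,I-2,II-1,II-2]: 2 consistent

I-2 ∈ {AA Ee, AA ee, Aa Ee, Aa ee}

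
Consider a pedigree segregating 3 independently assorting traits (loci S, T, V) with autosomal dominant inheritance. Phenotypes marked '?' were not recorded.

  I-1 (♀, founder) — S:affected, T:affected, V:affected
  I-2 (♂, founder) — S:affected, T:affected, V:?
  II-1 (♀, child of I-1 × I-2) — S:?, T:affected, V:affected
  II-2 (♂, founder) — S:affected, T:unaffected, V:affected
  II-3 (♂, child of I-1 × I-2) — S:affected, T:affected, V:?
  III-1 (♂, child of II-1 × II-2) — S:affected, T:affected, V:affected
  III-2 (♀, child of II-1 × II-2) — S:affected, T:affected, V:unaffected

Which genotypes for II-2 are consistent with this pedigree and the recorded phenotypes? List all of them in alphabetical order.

II-2 ∈ {SS tt Vv, Ss tt Vv}

S/I-1 aff ·: Ss|SS
S/I-2 aff ·: Ss|SS
S/II-1 ? I-1×I-2: ss|Ss|SS
S/II-2 aff ·: Ss|SS
S/II-3 aff I-1×I-2: Ss|SS
S/III-1 aff II-1×II-2: Ss|SS
S/III-2 aff II-1×II-2: Ss|SS
⇒ S over [I-1,I-2,II-1,II-2,II-3,III-1,III-2]: 87 consistent
T/I-1 aff ·: Tt|TT
T/I-2 aff ·: Tt|TT
T/II-1 aff I-1×I-2: Tt|TT
T/II-2 un ·: tt
T/II-3 aff I-1×I-2: Tt|TT
T/III-1 aff II-1×II-2: Tt
T/III-2 aff II-1×II-2: Tt
⇒ T over [I-1,I-2,II-1,II-2,II-3,III-1,III-2]: 13 consistent
V/I-1 aff ·: Vv|VV
V/I-2 ? ·: vv|Vv|VV
V/II-1 aff I-1×I-2: Vv
V/II-2 aff ·: Vv
V/II-3 ? I-1×I-2: vv|Vv|VV
V/III-1 aff II-1×II-2: Vv|VV
V/III-2 un II-1×II-2: vv
⇒ V over [I-1,I-2,II-1,II-2,II-3,III-1,III-2]: 20 consistent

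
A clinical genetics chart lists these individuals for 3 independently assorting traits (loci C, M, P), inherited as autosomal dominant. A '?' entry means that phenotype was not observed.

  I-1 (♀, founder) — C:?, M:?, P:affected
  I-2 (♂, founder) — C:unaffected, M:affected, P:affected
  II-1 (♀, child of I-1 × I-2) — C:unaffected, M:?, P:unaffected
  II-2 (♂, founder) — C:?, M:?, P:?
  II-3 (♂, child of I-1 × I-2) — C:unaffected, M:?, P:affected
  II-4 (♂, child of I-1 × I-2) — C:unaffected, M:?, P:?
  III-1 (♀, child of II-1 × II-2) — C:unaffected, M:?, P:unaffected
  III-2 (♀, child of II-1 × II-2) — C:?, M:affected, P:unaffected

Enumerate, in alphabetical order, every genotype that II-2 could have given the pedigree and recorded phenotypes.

II-2 ∈ {Cc MM Pp, Cc MM pp, Cc Mm Pp, Cc Mm pp, Cc mm Pp, Cc mm pp, cc MM Pp, cc MM pp, cc Mm Pp, cc Mm pp, cc mm Pp, cc mm pp}

C/I-1 ? ·: cc|Cc
C/I-2 un ·: cc
C/II-1 un I-1×I-2: cc
C/II-2 ? ·: cc|Cc
C/II-3 un I-1×I-2: cc
C/II-4 un I-1×I-2: cc
C/III-1 un II-1×II-2: cc
C/III-2 ? II-1×II-2: cc|Cc
⇒ C over [I-1,I-2,II-1,II-2,II-3,II-4,III-1,III-2]: 6 consistent
M/I-1 ? ·: mm|Mm|MM
M/I-2 aff ·: Mm|MM
M/II-1 ? I-1×I-2: mm|Mm|MM
M/II-2 ? ·: mm|Mm|MM
M/II-3 ? I-1×I-2: mm|Mm|MM
M/II-4 ? I-1×I-2: mm|Mm|MM
M/III-1 ? II-1×II-2: mm|Mm|MM
M/III-2 aff II-1×II-2: Mm|MM
⇒ M over [I-1,I-2,II-1,II-2,II-3,II-4,III-1,III-2]: 411 consistent
P/I-1 aff ·: Pp
P/I-2 aff ·: Pp
P/II-1 un I-1×I-2: pp
P/II-2 ? ·: pp|Pp
P/II-3 aff I-1×I-2: Pp|PP
P/II-4 ? I-1×I-2: pp|Pp|PP
P/III-1 un II-1×II-2: pp
P/III-2 un II-1×II-2: pp
⇒ P over [I-1,I-2,II-1,II-2,II-3,II-4,III-1,III-2]: 12 consistent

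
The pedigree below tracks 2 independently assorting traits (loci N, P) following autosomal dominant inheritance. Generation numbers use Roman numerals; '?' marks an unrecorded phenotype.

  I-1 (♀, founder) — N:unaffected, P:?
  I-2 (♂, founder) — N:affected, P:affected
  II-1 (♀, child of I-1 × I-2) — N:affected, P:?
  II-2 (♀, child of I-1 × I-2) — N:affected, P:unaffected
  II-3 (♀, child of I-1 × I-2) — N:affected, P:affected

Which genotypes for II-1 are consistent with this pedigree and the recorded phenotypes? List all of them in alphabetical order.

II-1 ∈ {Nn PP, Nn Pp, Nn pp}

N/I-1 un ·: nn
N/I-2 aff ·: Nn|NN
N/II-1 aff I-1×I-2: Nn
N/II-2 aff I-1×I-2: Nn
N/II-3 aff I-1×I-2: Nn
⇒ N over [I-1,I-2,II-1,II-2,II-3]: 2 consistent
P/I-1 ? ·: pp|Pp
P/I-2 aff ·: Pp
P/II-1 ? I-1×I-2: pp|Pp|PP
P/II-2 un I-1×I-2: pp
P/II-3 aff I-1×I-2: Pp|PP
⇒ P over [I-1,I-2,II-1,II-2,II-3]: 8 consistent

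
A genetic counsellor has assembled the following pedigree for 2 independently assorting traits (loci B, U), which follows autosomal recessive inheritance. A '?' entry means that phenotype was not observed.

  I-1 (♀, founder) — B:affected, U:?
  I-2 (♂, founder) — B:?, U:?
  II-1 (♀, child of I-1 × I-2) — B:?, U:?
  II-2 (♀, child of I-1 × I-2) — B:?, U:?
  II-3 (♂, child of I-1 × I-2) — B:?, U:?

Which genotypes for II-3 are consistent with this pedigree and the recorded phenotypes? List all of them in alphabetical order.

II-3 ∈ {Bb UU, Bb Uu, Bb uu, bb UU, bb Uu, bb uu}

B/I-1 aff ·: bb
B/I-2 ? ·: BB|Bb|bb
B/II-1 ? I-1×I-2: Bb|bb
B/II-2 ? I-1×I-2: Bb|bb
B/II-3 ? I-1×I-2: Bb|bb
⇒ B over [I-1,I-2,II-1,II-2,II-3]: 10 consistent
U/I-1 ? ·: UU|Uu|uu
U/I-2 ? ·: UU|Uu|uu
U/II-1 ? I-1×I-2: UU|Uu|uu
U/II-2 ? I-1×I-2: UU|Uu|uu
U/II-3 ? I-1×I-2: UU|Uu|uu
⇒ U over [I-1,I-2,II-1,II-2,II-3]: 63 consistent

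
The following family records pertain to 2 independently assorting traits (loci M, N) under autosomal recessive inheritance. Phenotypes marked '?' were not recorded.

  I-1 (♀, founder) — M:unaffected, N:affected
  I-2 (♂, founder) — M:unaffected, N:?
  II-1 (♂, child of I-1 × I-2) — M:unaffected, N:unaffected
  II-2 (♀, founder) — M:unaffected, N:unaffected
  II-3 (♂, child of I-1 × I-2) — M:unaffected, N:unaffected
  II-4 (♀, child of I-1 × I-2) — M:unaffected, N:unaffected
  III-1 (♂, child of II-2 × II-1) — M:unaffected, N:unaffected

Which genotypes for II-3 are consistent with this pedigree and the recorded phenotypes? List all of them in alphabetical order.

II-3 ∈ {MM Nn, Mm Nn}

M/I-1 un ·: MM|Mm
M/I-2 un ·: MM|Mm
M/II-1 un I-1×I-2: MM|Mm
M/II-2 un ·: MM|Mm
M/II-3 un I-1×I-2: MM|Mm
M/II-4 un I-1×I-2: MM|Mm
M/III-1 un II-2×II-1: MM|Mm
⇒ M over [I-1,I-2,II-1,II-2,II-3,II-4,III-1]: 87 consistent
N/I-1 aff ·: nn
N/I-2 ? ·: NN|Nn
N/II-1 un I-1×I-2: Nn
N/II-2 un ·: NN|Nn
N/II-3 un I-1×I-2: Nn
N/II-4 un I-1×I-2: Nn
N/III-1 un II-2×II-1: NN|Nn
⇒ N over [I-1,I-2,II-1,II-2,II-3,II-4,III-1]: 8 consistent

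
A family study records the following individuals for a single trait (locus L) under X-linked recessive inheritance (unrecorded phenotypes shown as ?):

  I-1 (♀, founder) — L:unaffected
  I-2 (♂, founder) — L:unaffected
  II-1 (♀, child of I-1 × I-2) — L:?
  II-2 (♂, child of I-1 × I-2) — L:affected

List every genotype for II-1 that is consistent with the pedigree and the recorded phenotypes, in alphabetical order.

L/I-1 un ·: X^LX^l
L/I-2 un ·: X^LY
L/II-1 ? I-1×I-2: X^LX^L|X^LX^l
L/II-2 aff I-1×I-2: X^lY
⇒ L over [I-1,I-2,II-1,II-2]: 2 consistent

II-1 ∈ {X^LX^L, X^LX^l}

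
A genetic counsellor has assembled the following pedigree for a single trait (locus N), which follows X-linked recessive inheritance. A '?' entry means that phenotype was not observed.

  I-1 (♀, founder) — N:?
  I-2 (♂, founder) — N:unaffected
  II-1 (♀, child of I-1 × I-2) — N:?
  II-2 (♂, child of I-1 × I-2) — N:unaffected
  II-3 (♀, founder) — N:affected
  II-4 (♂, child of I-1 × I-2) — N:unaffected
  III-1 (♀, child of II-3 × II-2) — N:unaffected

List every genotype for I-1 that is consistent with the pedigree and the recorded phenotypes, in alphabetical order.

I-1 ∈ {X^NX^N, X^NX^n}

N/I-1 ? ·: X^NX^N|X^NX^n
N/I-2 un ·: X^NY
N/II-1 ? I-1×I-2: X^NX^N|X^NX^n
N/II-2 un I-1×I-2: X^NY
N/II-3 aff ·: X^nX^n
N/II-4 un I-1×I-2: X^NY
N/III-1 un II-3×II-2: X^NX^n
⇒ N over [I-1,I-2,II-1,II-2,II-3,II-4,III-1]: 3 consistent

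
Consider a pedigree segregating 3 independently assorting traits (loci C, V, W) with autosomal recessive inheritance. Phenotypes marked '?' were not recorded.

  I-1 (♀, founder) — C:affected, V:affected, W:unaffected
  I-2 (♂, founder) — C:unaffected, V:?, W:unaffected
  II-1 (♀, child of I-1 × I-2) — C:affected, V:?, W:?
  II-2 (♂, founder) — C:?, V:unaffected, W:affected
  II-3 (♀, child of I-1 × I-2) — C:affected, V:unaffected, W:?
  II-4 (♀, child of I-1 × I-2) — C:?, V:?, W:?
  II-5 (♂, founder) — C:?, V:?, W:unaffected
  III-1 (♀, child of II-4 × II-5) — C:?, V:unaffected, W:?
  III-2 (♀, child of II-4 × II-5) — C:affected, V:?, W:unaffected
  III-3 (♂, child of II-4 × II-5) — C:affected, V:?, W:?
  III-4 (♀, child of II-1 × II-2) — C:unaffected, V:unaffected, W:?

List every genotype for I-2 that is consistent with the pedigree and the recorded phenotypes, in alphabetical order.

C/I-1 aff ·: cc
C/I-2 un ·: Cc
C/II-1 aff I-1×I-2: cc
C/II-2 ? ·: CC|Cc
C/II-3 aff I-1×I-2: cc
C/II-4 ? I-1×I-2: Cc|cc
C/II-5 ? ·: Cc|cc
C/III-1 ? II-4×II-5: CC|Cc|cc
C/III-2 aff II-4×II-5: cc
C/III-3 aff II-4×II-5: cc
C/III-4 un II-1×II-2: Cc
⇒ C over [I-1,I-2,II-1,II-2,II-3,II-4,II-5,III-1,III-2,III-3,III-4]: 16 consistent
V/I-1 aff ·: vv
V/I-2 ? ·: VV|Vv
V/II-1 ? I-1×I-2: Vv|vv
V/II-2 un ·: VV|Vv
V/II-3 un I-1×I-2: Vv
V/II-4 ? I-1×I-2: Vv|vv
V/II-5 ? ·: VV|Vv|vv
V/III-1 un II-4×II-5: VV|Vv
V/III-2 ? II-4×II-5: VV|Vv|vv
V/III-3 ? II-4×II-5: VV|Vv|vv
V/III-4 un II-1×II-2: VV|Vv
⇒ V over [I-1,I-2,II-1,II-2,II-3,II-4,II-5,III-1,III-2,III-3,III-4]: 330 consistent
W/I-1 un ·: WW|Ww
W/I-2 un ·: WW|Ww
W/II-1 ? I-1×I-2: WW|Ww|ww
W/II-2 aff ·: ww
W/II-3 ? I-1×I-2: WW|Ww|ww
W/II-4 ? I-1×I-2: WW|Ww|ww
W/II-5 un ·: WW|Ww
W/III-1 ? II-4×II-5: WW|Ww|ww
W/III-2 un II-4×II-5: WW|Ww
W/III-3 ? II-4×II-5: WW|Ww|ww
W/III-4 ? II-1×II-2: Ww|ww
⇒ W over [I-1,I-2,II-1,II-2,II-3,II-4,II-5,III-1,III-2,III-3,III-4]: 909 consistent

I-2 ∈ {Cc VV WW, Cc VV Ww, Cc Vv WW, Cc Vv Ww}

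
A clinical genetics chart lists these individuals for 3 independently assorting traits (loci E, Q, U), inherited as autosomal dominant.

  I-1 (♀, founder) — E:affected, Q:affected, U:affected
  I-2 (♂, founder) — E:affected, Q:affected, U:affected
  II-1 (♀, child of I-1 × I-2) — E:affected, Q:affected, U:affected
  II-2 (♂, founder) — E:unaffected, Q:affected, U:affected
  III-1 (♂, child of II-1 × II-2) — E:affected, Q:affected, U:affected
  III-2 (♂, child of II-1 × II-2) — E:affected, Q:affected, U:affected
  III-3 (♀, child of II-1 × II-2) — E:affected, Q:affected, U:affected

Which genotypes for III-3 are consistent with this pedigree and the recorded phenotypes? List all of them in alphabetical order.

E/I-1 aff ·: Ee|EE
E/I-2 aff ·: Ee|EE
E/II-1 aff I-1×I-2: Ee|EE
E/II-2 un ·: ee
E/III-1 aff II-1×II-2: Ee
E/III-2 aff II-1×II-2: Ee
E/III-3 aff II-1×II-2: Ee
⇒ E over [I-1,I-2,II-1,II-2,III-1,III-2,III-3]: 7 consistent
Q/I-1 aff ·: Qq|QQ
Q/I-2 aff ·: Qq|QQ
Q/II-1 aff I-1×I-2: Qq|QQ
Q/II-2 aff ·: Qq|QQ
Q/III-1 aff II-1×II-2: Qq|QQ
Q/III-2 aff II-1×II-2: Qq|QQ
Q/III-3 aff II-1×II-2: Qq|QQ
⇒ Q over [I-1,I-2,II-1,II-2,III-1,III-2,III-3]: 84 consistent
U/I-1 aff ·: Uu|UU
U/I-2 aff ·: Uu|UU
U/II-1 aff I-1×I-2: Uu|UU
U/II-2 aff ·: Uu|UU
U/III-1 aff II-1×II-2: Uu|UU
U/III-2 aff II-1×II-2: Uu|UU
U/III-3 aff II-1×II-2: Uu|UU
⇒ U over [I-1,I-2,II-1,II-2,III-1,III-2,III-3]: 84 consistent

III-3 ∈ {Ee QQ UU, Ee QQ Uu, Ee Qq UU, Ee Qq Uu}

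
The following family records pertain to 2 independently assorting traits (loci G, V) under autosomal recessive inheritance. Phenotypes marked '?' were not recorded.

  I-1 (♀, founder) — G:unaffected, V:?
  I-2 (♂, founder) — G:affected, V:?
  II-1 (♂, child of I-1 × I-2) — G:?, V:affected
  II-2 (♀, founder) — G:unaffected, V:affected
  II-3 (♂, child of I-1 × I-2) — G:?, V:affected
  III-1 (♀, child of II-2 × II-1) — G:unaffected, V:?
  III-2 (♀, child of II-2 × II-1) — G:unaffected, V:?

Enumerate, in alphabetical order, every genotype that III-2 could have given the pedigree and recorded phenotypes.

III-2 ∈ {GG vv, Gg vv}

G/I-1 un ·: GG|Gg
G/I-2 aff ·: gg
G/II-1 ? I-1×I-2: Gg|gg
G/II-2 un ·: GG|Gg
G/II-3 ? I-1×I-2: Gg|gg
G/III-1 un II-2×II-1: GG|Gg
G/III-2 un II-2×II-1: GG|Gg
⇒ G over [I-1,I-2,II-1,II-2,II-3,III-1,III-2]: 28 consistent
V/I-1 ? ·: Vv|vv
V/I-2 ? ·: Vv|vv
V/II-1 aff I-1×I-2: vv
V/II-2 aff ·: vv
V/II-3 aff I-1×I-2: vv
V/III-1 ? II-2×II-1: vv
V/III-2 ? II-2×II-1: vv
⇒ V over [I-1,I-2,II-1,II-2,II-3,III-1,III-2]: 4 consistent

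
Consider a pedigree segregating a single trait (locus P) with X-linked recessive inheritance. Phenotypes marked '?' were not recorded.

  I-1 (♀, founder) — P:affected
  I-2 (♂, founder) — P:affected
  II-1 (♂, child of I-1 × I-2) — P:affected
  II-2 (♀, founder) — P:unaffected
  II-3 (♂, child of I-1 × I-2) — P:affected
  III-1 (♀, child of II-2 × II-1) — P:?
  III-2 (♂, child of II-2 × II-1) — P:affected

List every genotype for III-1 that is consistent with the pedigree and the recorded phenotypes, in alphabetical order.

P/I-1 aff ·: X^pX^p
P/I-2 aff ·: X^pY
P/II-1 aff I-1×I-2: X^pY
P/II-2 un ·: X^PX^p
P/II-3 aff I-1×I-2: X^pY
P/III-1 ? II-2×II-1: X^PX^p|X^pX^p
P/III-2 aff II-2×II-1: X^pY
⇒ P over [I-1,I-2,II-1,II-2,II-3,III-1,III-2]: 2 consistent

III-1 ∈ {X^PX^p, X^pX^p}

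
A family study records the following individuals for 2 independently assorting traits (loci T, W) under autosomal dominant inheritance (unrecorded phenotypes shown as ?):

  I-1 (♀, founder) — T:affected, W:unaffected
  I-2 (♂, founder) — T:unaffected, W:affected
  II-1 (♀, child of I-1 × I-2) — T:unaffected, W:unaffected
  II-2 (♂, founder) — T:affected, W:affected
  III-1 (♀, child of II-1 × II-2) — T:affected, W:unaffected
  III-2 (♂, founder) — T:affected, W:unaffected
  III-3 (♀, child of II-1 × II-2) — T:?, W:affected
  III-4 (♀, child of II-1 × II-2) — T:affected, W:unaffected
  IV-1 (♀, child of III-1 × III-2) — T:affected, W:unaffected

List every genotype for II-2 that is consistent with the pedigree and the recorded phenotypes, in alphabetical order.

II-2 ∈ {TT Ww, Tt Ww}

T/I-1 aff ·: Tt
T/I-2 un ·: tt
T/II-1 un I-1×I-2: tt
T/II-2 aff ·: Tt|TT
T/III-1 aff II-1×II-2: Tt
T/III-2 aff ·: Tt|TT
T/III-3 ? II-1×II-2: tt|Tt
T/III-4 aff II-1×II-2: Tt
T/IV-1 aff III-1×III-2: Tt|TT
⇒ T over [I-1,I-2,II-1,II-2,III-1,III-2,III-3,III-4,IV-1]: 12 consistent
W/I-1 un ·: ww
W/I-2 aff ·: Ww
W/II-1 un I-1×I-2: ww
W/II-2 aff ·: Ww
W/III-1 un II-1×II-2: ww
W/III-2 un ·: ww
W/III-3 aff II-1×II-2: Ww
W/III-4 un II-1×II-2: ww
W/IV-1 un III-1×III-2: ww
⇒ W over [I-1,I-2,II-1,II-2,III-1,III-2,III-3,III-4,IV-1]: 1 consistent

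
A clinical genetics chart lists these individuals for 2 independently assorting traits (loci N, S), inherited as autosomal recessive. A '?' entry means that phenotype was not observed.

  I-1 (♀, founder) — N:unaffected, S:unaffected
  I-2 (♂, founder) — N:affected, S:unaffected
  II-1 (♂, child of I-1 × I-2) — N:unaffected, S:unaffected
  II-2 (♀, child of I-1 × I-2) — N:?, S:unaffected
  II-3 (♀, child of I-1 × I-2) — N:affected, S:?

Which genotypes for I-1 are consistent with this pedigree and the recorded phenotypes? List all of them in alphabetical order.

I-1 ∈ {Nn SS, Nn Ss}

N/I-1 un ·: Nn
N/I-2 aff ·: nn
N/II-1 un I-1×I-2: Nn
N/II-2 ? I-1×I-2: Nn|nn
N/II-3 aff I-1×I-2: nn
⇒ N over [I-1,I-2,II-1,II-2,II-3]: 2 consistent
S/I-1 un ·: SS|Ss
S/I-2 un ·: SS|Ss
S/II-1 un I-1×I-2: SS|Ss
S/II-2 un I-1×I-2: SS|Ss
S/II-3 ? I-1×I-2: SS|Ss|ss
⇒ S over [I-1,I-2,II-1,II-2,II-3]: 29 consistent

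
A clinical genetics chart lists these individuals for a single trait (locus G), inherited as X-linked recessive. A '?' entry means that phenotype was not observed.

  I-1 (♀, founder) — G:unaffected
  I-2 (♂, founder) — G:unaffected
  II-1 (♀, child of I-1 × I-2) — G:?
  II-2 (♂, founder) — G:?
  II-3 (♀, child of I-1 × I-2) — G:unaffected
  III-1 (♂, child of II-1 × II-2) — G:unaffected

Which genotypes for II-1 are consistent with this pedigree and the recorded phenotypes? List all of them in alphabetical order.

II-1 ∈ {X^GX^G, X^GX^g}

G/I-1 un ·: X^GX^G|X^GX^g
G/I-2 un ·: X^GY
G/II-1 ? I-1×I-2: X^GX^G|X^GX^g
G/II-2 ? ·: X^GY|X^gY
G/II-3 un I-1×I-2: X^GX^G|X^GX^g
G/III-1 un II-1×II-2: X^GY
⇒ G over [I-1,I-2,II-1,II-2,II-3,III-1]: 10 consistent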